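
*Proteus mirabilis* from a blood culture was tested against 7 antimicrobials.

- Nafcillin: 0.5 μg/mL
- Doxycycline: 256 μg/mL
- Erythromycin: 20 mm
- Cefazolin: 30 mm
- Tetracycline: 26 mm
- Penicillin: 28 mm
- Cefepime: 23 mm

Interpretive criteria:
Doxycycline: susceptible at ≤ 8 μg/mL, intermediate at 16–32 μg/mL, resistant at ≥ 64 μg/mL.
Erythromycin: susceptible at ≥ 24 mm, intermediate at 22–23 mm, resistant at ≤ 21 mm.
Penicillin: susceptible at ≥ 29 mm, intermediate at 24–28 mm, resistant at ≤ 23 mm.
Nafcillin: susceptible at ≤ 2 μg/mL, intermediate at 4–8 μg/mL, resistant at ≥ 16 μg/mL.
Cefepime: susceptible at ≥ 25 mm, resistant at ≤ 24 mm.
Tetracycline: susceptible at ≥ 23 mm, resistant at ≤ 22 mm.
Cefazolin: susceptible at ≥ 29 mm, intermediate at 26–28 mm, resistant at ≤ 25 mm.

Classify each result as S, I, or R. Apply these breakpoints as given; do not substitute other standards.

S, R, R, S, S, I, R

Nafcillin (0.5 μg/mL) ≤ 2 μg/mL → Susceptible
Doxycycline 256 μg/mL: ≥ 64 μg/mL → R
Erythromycin (20 mm) ≤ 21 mm → R
Cefazolin 30 mm: ≥ 29 mm ⇒ S
Tetracycline (26 mm) ≥ 23 mm ⇒ Susceptible
Penicillin (28 mm) in 24–28 mm — I
Cefepime: 23 mm is ≤ 24 mm — resistant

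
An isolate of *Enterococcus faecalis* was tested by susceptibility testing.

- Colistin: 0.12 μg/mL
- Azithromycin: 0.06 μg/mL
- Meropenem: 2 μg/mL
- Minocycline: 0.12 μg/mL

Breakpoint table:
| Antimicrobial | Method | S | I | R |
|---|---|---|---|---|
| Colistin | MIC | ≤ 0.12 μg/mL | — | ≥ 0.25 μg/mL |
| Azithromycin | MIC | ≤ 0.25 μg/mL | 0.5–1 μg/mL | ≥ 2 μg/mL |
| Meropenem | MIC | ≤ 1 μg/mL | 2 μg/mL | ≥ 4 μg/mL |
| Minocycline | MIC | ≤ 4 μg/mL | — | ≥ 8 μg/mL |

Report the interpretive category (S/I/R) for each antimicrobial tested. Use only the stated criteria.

Colistin 0.12 μg/mL: ≤ 0.12 μg/mL ⇒ susceptible
Azithromycin (0.06 μg/mL) ≤ 0.25 μg/mL — Susceptible
Meropenem (2 μg/mL) = 2 μg/mL → Intermediate
Minocycline: 0.12 μg/mL is ≤ 4 μg/mL — S

S, S, I, S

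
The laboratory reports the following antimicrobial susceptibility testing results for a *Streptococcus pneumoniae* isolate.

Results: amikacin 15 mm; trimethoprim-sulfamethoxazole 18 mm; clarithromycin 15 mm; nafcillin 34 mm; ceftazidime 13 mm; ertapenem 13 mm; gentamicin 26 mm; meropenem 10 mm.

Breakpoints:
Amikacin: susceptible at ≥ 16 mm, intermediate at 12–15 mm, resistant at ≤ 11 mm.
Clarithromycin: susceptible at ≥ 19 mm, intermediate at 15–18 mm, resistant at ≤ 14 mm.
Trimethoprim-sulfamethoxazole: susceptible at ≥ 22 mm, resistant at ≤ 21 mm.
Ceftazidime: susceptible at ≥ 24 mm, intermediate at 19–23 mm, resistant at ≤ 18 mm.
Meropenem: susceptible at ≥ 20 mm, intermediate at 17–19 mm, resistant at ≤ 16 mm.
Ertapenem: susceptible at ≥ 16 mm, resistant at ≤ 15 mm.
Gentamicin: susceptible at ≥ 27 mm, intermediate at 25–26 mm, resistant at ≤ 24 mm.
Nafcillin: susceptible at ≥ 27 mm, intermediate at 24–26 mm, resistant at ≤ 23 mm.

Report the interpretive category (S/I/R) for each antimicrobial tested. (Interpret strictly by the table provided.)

I, R, I, S, R, R, I, R

Amikacin: 15 mm is in 12–15 mm — intermediate
Trimethoprim-sulfamethoxazole (18 mm) ≤ 21 mm ⇒ R
Clarithromycin: 15 mm is in 15–18 mm → I
Nafcillin (34 mm) ≥ 27 mm → susceptible
Ceftazidime: 13 mm is ≤ 18 mm — R
Ertapenem: 13 mm is ≤ 15 mm ⇒ Resistant
Gentamicin (26 mm) in 25–26 mm → Intermediate
Meropenem (10 mm) ≤ 16 mm → Resistant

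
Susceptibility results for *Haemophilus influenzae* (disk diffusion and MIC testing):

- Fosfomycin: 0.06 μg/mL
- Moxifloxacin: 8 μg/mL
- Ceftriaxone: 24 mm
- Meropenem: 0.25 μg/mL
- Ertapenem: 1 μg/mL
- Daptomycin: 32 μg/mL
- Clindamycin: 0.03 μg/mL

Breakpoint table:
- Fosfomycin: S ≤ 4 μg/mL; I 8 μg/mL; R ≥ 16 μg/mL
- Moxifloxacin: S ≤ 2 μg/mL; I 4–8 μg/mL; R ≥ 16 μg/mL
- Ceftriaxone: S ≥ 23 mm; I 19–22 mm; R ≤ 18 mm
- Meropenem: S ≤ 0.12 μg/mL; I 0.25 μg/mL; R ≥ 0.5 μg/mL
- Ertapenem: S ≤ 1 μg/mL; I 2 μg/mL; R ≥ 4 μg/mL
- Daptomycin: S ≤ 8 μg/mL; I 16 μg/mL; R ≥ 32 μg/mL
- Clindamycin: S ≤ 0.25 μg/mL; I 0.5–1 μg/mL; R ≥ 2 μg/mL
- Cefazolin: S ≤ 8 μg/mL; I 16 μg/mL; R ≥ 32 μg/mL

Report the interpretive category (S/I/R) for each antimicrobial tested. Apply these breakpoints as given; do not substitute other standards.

Fosfomycin: 0.06 μg/mL is ≤ 4 μg/mL — Susceptible
Moxifloxacin (8 μg/mL) in 4–8 μg/mL → Intermediate
Ceftriaxone: 24 mm is ≥ 23 mm ⇒ Susceptible
Meropenem: 0.25 μg/mL is = 0.25 μg/mL ⇒ intermediate
Ertapenem: 1 μg/mL is ≤ 1 μg/mL — S
Daptomycin: 32 μg/mL is ≥ 32 μg/mL — Resistant
Clindamycin 0.03 μg/mL: ≤ 0.25 μg/mL — Susceptible

S, I, S, I, S, R, S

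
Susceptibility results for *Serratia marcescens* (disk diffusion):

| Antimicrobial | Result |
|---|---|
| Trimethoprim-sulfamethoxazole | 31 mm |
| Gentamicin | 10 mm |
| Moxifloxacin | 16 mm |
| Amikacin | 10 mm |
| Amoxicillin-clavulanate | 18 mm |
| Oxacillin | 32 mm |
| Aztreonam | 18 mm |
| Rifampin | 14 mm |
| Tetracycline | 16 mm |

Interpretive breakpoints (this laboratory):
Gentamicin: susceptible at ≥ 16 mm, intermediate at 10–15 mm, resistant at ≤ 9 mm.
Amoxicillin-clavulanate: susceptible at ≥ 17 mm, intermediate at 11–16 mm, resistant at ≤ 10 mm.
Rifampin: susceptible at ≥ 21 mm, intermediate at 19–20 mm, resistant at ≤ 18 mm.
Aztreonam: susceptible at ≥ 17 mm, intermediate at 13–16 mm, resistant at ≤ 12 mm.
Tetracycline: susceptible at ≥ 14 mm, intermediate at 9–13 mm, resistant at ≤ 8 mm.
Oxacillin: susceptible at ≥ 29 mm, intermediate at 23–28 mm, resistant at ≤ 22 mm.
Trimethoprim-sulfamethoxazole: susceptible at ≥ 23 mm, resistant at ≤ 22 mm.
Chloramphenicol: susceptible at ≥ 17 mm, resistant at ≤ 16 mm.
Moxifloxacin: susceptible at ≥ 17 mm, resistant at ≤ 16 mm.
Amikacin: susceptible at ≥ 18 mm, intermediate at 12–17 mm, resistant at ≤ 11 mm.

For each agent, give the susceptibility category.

S, I, R, R, S, S, S, R, S

Trimethoprim-sulfamethoxazole: 31 mm is ≥ 23 mm — Susceptible
Gentamicin 10 mm: in 10–15 mm — Intermediate
Moxifloxacin (16 mm) ≤ 16 mm → R
Amikacin (10 mm) ≤ 11 mm ⇒ Resistant
Amoxicillin-clavulanate: 18 mm is ≥ 17 mm — Susceptible
Oxacillin 32 mm: ≥ 29 mm — susceptible
Aztreonam: 18 mm is ≥ 17 mm → susceptible
Rifampin: 14 mm is ≤ 18 mm → resistant
Tetracycline (16 mm) ≥ 14 mm — susceptible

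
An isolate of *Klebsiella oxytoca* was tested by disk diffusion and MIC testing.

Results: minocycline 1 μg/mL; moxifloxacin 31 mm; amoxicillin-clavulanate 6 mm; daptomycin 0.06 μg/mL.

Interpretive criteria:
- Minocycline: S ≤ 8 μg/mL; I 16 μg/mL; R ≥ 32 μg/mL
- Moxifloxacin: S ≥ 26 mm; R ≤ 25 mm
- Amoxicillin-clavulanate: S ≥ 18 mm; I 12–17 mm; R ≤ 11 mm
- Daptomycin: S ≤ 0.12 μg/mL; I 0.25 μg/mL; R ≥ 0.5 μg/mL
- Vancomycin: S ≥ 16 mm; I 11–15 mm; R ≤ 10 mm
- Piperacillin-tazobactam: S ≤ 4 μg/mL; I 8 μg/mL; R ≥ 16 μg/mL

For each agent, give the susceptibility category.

S, S, R, S

Minocycline 1 μg/mL: ≤ 8 μg/mL — susceptible
Moxifloxacin: 31 mm is ≥ 26 mm → Susceptible
Amoxicillin-clavulanate 6 mm: ≤ 11 mm — R
Daptomycin: 0.06 μg/mL is ≤ 0.12 μg/mL — S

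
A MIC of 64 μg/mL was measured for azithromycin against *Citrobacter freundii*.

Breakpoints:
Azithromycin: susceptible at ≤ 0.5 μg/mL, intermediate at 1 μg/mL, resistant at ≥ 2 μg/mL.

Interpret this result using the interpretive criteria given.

Azithromycin: 64 μg/mL is ≥ 2 μg/mL → Resistant

Resistant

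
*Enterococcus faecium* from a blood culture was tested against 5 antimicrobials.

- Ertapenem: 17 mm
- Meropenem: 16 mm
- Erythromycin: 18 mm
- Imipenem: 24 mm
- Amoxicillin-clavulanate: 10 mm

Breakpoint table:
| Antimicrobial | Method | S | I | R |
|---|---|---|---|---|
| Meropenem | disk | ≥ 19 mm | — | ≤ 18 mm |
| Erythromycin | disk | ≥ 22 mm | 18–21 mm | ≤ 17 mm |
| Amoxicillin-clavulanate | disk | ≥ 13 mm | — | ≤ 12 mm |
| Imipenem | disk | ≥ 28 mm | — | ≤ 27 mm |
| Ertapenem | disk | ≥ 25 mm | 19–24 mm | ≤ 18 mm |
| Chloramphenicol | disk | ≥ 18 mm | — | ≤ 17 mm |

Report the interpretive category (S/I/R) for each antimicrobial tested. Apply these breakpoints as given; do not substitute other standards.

Ertapenem 17 mm: ≤ 18 mm ⇒ resistant
Meropenem 16 mm: ≤ 18 mm → R
Erythromycin 18 mm: in 18–21 mm → intermediate
Imipenem (24 mm) ≤ 27 mm — R
Amoxicillin-clavulanate (10 mm) ≤ 12 mm ⇒ resistant

R, R, I, R, R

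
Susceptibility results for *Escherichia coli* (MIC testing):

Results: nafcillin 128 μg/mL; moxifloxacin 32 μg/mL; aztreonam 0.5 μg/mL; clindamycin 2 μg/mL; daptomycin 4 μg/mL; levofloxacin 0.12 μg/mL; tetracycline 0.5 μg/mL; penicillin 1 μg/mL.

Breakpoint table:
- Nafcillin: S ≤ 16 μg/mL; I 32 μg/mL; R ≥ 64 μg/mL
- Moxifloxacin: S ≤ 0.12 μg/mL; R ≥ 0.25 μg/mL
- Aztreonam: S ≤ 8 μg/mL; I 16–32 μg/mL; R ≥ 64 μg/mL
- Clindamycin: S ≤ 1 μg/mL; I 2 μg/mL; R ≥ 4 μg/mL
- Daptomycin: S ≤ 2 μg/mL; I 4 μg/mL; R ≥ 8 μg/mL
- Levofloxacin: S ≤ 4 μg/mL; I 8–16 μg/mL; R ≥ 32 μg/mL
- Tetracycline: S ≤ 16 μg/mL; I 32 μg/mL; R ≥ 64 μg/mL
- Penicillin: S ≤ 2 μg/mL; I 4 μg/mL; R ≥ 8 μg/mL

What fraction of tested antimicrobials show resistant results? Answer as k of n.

Nafcillin: 128 μg/mL is ≥ 64 μg/mL ⇒ resistant
Moxifloxacin: 32 μg/mL is ≥ 0.25 μg/mL — R
Aztreonam (0.5 μg/mL) ≤ 8 μg/mL — S
Clindamycin: 2 μg/mL is = 2 μg/mL ⇒ intermediate
Daptomycin 4 μg/mL: = 4 μg/mL → intermediate
Levofloxacin 0.12 μg/mL: ≤ 4 μg/mL → Susceptible
Tetracycline (0.5 μg/mL) ≤ 16 μg/mL ⇒ Susceptible
Penicillin (1 μg/mL) ≤ 2 μg/mL ⇒ S
Resistant: 2/8

2 of 8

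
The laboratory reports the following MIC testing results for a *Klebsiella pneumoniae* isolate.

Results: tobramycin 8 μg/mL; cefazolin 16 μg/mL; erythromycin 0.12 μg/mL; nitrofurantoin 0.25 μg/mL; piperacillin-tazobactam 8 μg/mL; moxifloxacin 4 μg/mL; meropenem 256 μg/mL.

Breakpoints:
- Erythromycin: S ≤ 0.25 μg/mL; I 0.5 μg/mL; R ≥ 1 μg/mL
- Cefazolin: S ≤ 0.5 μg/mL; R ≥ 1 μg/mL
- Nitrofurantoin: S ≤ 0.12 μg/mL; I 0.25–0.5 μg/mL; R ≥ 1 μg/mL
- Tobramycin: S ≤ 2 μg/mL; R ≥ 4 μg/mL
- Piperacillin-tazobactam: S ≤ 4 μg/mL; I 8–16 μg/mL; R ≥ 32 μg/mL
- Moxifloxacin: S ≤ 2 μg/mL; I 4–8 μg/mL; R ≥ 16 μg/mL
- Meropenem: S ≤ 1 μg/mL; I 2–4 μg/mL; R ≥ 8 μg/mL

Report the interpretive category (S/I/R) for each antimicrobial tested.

R, R, S, I, I, I, R

Tobramycin 8 μg/mL: ≥ 4 μg/mL → Resistant
Cefazolin (16 μg/mL) ≥ 1 μg/mL ⇒ R
Erythromycin: 0.12 μg/mL is ≤ 0.25 μg/mL → S
Nitrofurantoin: 0.25 μg/mL is in 0.25–0.5 μg/mL — intermediate
Piperacillin-tazobactam (8 μg/mL) in 8–16 μg/mL ⇒ I
Moxifloxacin: 4 μg/mL is in 4–8 μg/mL → I
Meropenem (256 μg/mL) ≥ 8 μg/mL ⇒ R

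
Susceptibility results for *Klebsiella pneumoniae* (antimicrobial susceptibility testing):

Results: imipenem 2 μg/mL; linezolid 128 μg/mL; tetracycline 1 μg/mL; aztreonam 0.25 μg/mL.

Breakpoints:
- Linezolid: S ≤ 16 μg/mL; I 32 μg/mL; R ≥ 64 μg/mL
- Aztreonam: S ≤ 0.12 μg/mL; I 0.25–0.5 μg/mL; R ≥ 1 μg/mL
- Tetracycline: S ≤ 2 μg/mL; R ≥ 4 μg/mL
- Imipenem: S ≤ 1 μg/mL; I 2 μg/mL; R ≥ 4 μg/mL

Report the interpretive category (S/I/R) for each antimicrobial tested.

Imipenem (2 μg/mL) = 2 μg/mL → intermediate
Linezolid (128 μg/mL) ≥ 64 μg/mL ⇒ resistant
Tetracycline: 1 μg/mL is ≤ 2 μg/mL → susceptible
Aztreonam 0.25 μg/mL: in 0.25–0.5 μg/mL → intermediate

I, R, S, I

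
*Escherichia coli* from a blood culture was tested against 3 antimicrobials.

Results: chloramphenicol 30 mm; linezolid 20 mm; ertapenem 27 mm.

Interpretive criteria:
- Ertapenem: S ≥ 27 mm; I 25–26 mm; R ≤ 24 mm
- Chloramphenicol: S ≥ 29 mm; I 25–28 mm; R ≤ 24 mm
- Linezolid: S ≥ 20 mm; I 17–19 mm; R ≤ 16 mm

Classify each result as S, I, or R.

Chloramphenicol: 30 mm is ≥ 29 mm ⇒ S
Linezolid: 20 mm is ≥ 20 mm ⇒ susceptible
Ertapenem (27 mm) ≥ 27 mm — Susceptible

S, S, S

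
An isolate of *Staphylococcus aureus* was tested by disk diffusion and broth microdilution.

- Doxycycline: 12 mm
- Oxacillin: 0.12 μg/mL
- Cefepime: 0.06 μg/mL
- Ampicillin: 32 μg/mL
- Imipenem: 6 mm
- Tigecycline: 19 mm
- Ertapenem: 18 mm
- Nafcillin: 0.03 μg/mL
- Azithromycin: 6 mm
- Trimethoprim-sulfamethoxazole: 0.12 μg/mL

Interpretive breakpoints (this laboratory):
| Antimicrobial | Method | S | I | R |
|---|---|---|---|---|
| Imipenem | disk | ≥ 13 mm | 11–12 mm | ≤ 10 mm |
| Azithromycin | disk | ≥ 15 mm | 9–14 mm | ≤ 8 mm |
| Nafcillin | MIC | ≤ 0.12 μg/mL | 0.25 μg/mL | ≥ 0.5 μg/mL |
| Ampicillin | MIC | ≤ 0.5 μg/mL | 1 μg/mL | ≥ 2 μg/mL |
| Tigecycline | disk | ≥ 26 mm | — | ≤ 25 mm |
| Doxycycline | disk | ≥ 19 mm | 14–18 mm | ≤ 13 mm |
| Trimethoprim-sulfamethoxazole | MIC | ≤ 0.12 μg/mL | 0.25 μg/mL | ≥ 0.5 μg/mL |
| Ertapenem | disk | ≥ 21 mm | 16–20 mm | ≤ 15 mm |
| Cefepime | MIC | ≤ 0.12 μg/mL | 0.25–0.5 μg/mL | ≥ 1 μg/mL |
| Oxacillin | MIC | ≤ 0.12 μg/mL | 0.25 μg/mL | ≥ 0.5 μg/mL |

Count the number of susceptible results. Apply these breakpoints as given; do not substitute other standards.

Doxycycline 12 mm: ≤ 13 mm → R
Oxacillin: 0.12 μg/mL is ≤ 0.12 μg/mL ⇒ S
Cefepime (0.06 μg/mL) ≤ 0.12 μg/mL — susceptible
Ampicillin 32 μg/mL: ≥ 2 μg/mL ⇒ Resistant
Imipenem: 6 mm is ≤ 10 mm — Resistant
Tigecycline: 19 mm is ≤ 25 mm → R
Ertapenem: 18 mm is in 16–20 mm ⇒ I
Nafcillin: 0.03 μg/mL is ≤ 0.12 μg/mL ⇒ S
Azithromycin 6 mm: ≤ 8 mm — R
Trimethoprim-sulfamethoxazole: 0.12 μg/mL is ≤ 0.12 μg/mL — susceptible
Susceptible: 4

4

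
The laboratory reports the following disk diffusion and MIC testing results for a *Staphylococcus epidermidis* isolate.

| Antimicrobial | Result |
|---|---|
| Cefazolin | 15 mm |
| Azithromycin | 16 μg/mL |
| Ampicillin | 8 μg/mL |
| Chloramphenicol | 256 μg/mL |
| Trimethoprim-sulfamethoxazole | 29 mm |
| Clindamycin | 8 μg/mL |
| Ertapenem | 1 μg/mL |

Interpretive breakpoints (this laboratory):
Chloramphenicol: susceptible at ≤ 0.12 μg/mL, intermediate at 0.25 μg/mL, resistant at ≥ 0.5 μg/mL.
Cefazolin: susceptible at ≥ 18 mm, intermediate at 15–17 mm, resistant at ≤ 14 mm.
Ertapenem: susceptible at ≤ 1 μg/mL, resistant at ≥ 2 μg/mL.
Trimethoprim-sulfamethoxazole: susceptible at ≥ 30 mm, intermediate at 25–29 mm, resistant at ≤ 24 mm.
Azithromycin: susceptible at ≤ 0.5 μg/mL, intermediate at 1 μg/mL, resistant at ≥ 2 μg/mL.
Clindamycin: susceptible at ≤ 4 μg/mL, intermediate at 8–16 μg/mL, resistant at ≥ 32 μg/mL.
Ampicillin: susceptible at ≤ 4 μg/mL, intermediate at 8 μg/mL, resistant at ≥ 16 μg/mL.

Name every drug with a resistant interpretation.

Cefazolin 15 mm: in 15–17 mm → intermediate
Azithromycin (16 μg/mL) ≥ 2 μg/mL ⇒ Resistant
Ampicillin 8 μg/mL: = 8 μg/mL — intermediate
Chloramphenicol (256 μg/mL) ≥ 0.5 μg/mL — R
Trimethoprim-sulfamethoxazole: 29 mm is in 25–29 mm → I
Clindamycin (8 μg/mL) in 8–16 μg/mL — I
Ertapenem 1 μg/mL: ≤ 1 μg/mL ⇒ S

azithromycin, chloramphenicol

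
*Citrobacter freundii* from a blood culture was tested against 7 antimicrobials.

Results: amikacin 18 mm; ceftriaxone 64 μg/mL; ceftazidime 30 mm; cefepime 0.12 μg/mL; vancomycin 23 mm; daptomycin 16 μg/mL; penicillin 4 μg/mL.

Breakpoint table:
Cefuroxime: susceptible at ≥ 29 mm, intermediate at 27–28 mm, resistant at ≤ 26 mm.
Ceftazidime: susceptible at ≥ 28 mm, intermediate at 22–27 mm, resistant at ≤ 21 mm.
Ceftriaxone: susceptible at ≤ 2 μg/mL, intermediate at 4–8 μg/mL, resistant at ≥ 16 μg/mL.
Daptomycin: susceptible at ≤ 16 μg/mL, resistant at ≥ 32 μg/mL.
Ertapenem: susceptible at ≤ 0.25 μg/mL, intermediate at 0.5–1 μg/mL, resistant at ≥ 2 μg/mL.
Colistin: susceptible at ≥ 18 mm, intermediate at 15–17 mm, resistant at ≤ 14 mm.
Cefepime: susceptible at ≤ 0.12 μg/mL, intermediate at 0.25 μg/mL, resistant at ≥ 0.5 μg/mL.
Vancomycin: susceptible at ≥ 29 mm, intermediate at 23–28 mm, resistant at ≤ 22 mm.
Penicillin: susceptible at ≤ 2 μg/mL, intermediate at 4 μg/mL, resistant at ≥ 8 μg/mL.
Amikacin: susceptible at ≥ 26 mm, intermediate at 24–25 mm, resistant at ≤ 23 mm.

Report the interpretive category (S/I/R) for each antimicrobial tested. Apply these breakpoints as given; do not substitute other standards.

Amikacin: 18 mm is ≤ 23 mm ⇒ R
Ceftriaxone (64 μg/mL) ≥ 16 μg/mL ⇒ R
Ceftazidime: 30 mm is ≥ 28 mm → Susceptible
Cefepime: 0.12 μg/mL is ≤ 0.12 μg/mL → Susceptible
Vancomycin: 23 mm is in 23–28 mm → intermediate
Daptomycin (16 μg/mL) ≤ 16 μg/mL ⇒ susceptible
Penicillin 4 μg/mL: = 4 μg/mL ⇒ Intermediate

R, R, S, S, I, S, I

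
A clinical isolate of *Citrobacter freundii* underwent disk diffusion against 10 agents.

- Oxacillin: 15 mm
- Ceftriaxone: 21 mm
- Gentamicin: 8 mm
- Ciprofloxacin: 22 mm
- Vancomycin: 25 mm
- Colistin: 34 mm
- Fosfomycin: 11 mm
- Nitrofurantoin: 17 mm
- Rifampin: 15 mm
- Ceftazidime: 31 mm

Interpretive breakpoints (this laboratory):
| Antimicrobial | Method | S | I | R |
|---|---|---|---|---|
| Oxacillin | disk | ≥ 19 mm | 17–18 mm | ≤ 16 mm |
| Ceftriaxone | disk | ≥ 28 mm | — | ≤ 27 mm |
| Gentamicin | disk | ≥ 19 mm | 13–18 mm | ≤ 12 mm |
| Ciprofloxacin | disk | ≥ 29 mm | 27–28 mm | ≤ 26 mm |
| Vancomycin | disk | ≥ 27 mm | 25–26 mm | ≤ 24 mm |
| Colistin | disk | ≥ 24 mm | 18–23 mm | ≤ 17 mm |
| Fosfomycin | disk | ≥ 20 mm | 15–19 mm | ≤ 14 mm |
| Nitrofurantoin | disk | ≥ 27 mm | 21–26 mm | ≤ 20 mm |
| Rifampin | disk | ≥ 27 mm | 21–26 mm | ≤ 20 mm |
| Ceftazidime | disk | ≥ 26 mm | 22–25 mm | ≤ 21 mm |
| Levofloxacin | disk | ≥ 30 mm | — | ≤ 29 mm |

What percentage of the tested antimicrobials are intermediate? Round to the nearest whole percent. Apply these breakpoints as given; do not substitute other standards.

10%

Oxacillin: 15 mm is ≤ 16 mm ⇒ resistant
Ceftriaxone 21 mm: ≤ 27 mm → R
Gentamicin: 8 mm is ≤ 12 mm — resistant
Ciprofloxacin (22 mm) ≤ 26 mm → resistant
Vancomycin 25 mm: in 25–26 mm — I
Colistin (34 mm) ≥ 24 mm → S
Fosfomycin: 11 mm is ≤ 14 mm ⇒ resistant
Nitrofurantoin: 17 mm is ≤ 20 mm — R
Rifampin (15 mm) ≤ 20 mm — Resistant
Ceftazidime: 31 mm is ≥ 26 mm — Susceptible
Intermediate: 1/10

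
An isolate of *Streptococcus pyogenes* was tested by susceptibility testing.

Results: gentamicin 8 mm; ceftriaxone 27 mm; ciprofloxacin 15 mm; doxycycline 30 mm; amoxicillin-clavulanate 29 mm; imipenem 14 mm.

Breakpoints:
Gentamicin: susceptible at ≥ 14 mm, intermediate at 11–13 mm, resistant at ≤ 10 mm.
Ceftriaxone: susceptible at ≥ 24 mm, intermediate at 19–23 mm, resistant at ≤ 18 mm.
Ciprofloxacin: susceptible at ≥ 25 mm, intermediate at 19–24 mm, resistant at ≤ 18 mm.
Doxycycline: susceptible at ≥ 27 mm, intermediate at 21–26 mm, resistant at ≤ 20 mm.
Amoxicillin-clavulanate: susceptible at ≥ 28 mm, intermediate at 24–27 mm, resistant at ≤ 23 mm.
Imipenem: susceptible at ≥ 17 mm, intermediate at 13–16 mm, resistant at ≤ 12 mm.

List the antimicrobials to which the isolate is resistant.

gentamicin, ciprofloxacin

Gentamicin (8 mm) ≤ 10 mm ⇒ R
Ceftriaxone: 27 mm is ≥ 24 mm → Susceptible
Ciprofloxacin 15 mm: ≤ 18 mm → R
Doxycycline: 30 mm is ≥ 27 mm — susceptible
Amoxicillin-clavulanate: 29 mm is ≥ 28 mm → Susceptible
Imipenem: 14 mm is in 13–16 mm → I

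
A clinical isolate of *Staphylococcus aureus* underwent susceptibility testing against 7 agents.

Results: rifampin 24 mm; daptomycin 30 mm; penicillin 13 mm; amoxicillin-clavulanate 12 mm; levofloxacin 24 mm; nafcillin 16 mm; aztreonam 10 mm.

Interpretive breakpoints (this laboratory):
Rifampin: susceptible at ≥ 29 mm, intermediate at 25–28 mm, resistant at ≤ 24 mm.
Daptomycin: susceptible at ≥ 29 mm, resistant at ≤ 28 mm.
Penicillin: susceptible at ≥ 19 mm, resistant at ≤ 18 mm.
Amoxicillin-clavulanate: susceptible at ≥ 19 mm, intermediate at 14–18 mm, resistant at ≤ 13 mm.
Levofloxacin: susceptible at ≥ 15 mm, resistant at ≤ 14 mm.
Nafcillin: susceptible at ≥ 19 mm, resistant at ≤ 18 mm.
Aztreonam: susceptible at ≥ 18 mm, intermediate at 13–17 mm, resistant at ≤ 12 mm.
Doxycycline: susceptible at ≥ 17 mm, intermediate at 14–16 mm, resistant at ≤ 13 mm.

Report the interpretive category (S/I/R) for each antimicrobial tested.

R, S, R, R, S, R, R

Rifampin: 24 mm is ≤ 24 mm ⇒ Resistant
Daptomycin: 30 mm is ≥ 29 mm ⇒ Susceptible
Penicillin (13 mm) ≤ 18 mm — Resistant
Amoxicillin-clavulanate: 12 mm is ≤ 13 mm — Resistant
Levofloxacin 24 mm: ≥ 15 mm → S
Nafcillin: 16 mm is ≤ 18 mm → Resistant
Aztreonam: 10 mm is ≤ 12 mm → resistant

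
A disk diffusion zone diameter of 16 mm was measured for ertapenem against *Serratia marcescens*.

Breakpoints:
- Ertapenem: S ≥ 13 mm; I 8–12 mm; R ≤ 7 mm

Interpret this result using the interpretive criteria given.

S

Ertapenem: 16 mm is ≥ 13 mm → susceptible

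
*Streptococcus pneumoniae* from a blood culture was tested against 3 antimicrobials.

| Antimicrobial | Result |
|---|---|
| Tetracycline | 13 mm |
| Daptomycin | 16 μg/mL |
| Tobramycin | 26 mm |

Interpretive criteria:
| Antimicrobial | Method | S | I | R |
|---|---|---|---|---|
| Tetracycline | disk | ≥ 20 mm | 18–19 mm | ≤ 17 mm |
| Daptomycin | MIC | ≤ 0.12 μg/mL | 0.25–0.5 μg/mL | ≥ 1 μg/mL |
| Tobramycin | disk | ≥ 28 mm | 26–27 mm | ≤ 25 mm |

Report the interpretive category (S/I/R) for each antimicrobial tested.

Tetracycline: 13 mm is ≤ 17 mm ⇒ R
Daptomycin: 16 μg/mL is ≥ 1 μg/mL — resistant
Tobramycin (26 mm) in 26–27 mm ⇒ intermediate

R, R, I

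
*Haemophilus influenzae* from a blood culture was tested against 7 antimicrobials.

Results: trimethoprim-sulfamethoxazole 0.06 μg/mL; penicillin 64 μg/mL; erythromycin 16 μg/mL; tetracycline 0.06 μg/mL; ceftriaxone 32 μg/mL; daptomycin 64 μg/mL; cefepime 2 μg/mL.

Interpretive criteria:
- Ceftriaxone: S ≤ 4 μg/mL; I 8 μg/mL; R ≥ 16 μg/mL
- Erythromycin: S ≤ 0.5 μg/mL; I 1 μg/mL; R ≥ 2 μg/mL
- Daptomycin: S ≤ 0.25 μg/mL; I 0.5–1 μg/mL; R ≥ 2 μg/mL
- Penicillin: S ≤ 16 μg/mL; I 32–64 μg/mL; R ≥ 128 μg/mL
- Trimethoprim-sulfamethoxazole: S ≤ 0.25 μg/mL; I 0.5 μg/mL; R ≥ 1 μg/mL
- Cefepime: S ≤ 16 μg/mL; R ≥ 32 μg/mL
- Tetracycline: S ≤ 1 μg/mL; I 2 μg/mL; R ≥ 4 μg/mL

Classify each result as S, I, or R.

Trimethoprim-sulfamethoxazole 0.06 μg/mL: ≤ 0.25 μg/mL — S
Penicillin (64 μg/mL) in 32–64 μg/mL — Intermediate
Erythromycin (16 μg/mL) ≥ 2 μg/mL → R
Tetracycline 0.06 μg/mL: ≤ 1 μg/mL — susceptible
Ceftriaxone 32 μg/mL: ≥ 16 μg/mL — R
Daptomycin (64 μg/mL) ≥ 2 μg/mL → resistant
Cefepime: 2 μg/mL is ≤ 16 μg/mL ⇒ S

S, I, R, S, R, R, S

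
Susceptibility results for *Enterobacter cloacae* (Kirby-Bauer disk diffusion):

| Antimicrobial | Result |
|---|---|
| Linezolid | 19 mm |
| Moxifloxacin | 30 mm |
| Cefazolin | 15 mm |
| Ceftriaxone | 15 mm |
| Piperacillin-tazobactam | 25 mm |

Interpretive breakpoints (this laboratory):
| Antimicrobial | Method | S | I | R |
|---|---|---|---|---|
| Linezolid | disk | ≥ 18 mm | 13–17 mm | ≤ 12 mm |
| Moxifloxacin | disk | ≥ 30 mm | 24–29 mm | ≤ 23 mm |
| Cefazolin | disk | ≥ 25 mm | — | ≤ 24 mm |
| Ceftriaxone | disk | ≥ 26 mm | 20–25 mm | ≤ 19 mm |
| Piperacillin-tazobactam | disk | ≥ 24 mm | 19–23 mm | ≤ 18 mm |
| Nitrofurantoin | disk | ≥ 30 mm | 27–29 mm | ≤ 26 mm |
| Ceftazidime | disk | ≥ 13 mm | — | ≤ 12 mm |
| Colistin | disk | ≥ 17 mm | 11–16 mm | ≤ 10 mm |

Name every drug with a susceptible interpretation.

Linezolid 19 mm: ≥ 18 mm — susceptible
Moxifloxacin 30 mm: ≥ 30 mm — Susceptible
Cefazolin (15 mm) ≤ 24 mm — resistant
Ceftriaxone: 15 mm is ≤ 19 mm — Resistant
Piperacillin-tazobactam 25 mm: ≥ 24 mm — Susceptible

linezolid, moxifloxacin, piperacillin-tazobactam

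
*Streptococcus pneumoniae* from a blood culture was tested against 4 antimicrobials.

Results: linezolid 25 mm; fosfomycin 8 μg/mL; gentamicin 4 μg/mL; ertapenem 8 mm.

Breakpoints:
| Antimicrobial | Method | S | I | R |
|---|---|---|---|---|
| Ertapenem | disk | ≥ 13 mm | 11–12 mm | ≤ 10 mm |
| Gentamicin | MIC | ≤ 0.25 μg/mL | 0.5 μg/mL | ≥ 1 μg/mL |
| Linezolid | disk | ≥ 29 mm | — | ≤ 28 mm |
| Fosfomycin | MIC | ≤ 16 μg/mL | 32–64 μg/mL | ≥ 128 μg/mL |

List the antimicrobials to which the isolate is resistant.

Linezolid: 25 mm is ≤ 28 mm → R
Fosfomycin 8 μg/mL: ≤ 16 μg/mL — Susceptible
Gentamicin (4 μg/mL) ≥ 1 μg/mL ⇒ Resistant
Ertapenem: 8 mm is ≤ 10 mm — R

linezolid, gentamicin, ertapenem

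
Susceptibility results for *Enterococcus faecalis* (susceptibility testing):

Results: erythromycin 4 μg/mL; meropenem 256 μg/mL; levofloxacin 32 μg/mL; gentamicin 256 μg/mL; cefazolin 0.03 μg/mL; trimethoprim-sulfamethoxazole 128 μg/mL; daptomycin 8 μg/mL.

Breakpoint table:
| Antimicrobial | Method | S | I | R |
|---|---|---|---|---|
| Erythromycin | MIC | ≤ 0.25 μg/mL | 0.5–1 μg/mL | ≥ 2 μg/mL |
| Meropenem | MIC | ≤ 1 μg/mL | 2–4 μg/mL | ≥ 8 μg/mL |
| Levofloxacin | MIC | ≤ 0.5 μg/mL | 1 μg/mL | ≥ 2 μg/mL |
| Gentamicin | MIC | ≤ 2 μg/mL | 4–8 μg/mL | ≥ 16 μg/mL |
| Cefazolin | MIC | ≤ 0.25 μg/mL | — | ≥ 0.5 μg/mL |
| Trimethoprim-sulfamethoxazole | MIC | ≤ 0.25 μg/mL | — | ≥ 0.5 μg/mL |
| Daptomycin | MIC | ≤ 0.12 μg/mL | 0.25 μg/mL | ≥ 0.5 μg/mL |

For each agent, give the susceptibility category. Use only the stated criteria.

R, R, R, R, S, R, R

Erythromycin: 4 μg/mL is ≥ 2 μg/mL ⇒ Resistant
Meropenem 256 μg/mL: ≥ 8 μg/mL — Resistant
Levofloxacin (32 μg/mL) ≥ 2 μg/mL — Resistant
Gentamicin (256 μg/mL) ≥ 16 μg/mL ⇒ Resistant
Cefazolin 0.03 μg/mL: ≤ 0.25 μg/mL → Susceptible
Trimethoprim-sulfamethoxazole 128 μg/mL: ≥ 0.5 μg/mL — resistant
Daptomycin: 8 μg/mL is ≥ 0.5 μg/mL — Resistant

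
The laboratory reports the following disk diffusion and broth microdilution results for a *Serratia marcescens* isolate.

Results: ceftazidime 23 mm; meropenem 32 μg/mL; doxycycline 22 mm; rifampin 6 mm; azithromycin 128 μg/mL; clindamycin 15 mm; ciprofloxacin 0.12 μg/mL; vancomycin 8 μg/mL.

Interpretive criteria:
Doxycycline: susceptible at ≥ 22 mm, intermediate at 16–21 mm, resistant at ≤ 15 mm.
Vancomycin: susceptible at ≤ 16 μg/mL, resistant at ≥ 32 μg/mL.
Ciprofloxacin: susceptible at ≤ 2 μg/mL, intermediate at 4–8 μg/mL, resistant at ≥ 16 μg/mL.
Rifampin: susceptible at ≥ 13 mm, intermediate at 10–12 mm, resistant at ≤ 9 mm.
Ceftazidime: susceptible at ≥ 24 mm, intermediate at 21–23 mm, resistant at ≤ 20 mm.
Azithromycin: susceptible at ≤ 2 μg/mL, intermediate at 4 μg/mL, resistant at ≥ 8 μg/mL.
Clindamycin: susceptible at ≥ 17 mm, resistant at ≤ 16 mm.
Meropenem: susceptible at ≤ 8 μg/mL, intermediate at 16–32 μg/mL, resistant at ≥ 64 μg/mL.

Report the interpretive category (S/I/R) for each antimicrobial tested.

Ceftazidime (23 mm) in 21–23 mm ⇒ I
Meropenem (32 μg/mL) in 16–32 μg/mL ⇒ intermediate
Doxycycline 22 mm: ≥ 22 mm ⇒ susceptible
Rifampin (6 mm) ≤ 9 mm → R
Azithromycin 128 μg/mL: ≥ 8 μg/mL — R
Clindamycin (15 mm) ≤ 16 mm — Resistant
Ciprofloxacin 0.12 μg/mL: ≤ 2 μg/mL ⇒ Susceptible
Vancomycin (8 μg/mL) ≤ 16 μg/mL ⇒ S

I, I, S, R, R, R, S, S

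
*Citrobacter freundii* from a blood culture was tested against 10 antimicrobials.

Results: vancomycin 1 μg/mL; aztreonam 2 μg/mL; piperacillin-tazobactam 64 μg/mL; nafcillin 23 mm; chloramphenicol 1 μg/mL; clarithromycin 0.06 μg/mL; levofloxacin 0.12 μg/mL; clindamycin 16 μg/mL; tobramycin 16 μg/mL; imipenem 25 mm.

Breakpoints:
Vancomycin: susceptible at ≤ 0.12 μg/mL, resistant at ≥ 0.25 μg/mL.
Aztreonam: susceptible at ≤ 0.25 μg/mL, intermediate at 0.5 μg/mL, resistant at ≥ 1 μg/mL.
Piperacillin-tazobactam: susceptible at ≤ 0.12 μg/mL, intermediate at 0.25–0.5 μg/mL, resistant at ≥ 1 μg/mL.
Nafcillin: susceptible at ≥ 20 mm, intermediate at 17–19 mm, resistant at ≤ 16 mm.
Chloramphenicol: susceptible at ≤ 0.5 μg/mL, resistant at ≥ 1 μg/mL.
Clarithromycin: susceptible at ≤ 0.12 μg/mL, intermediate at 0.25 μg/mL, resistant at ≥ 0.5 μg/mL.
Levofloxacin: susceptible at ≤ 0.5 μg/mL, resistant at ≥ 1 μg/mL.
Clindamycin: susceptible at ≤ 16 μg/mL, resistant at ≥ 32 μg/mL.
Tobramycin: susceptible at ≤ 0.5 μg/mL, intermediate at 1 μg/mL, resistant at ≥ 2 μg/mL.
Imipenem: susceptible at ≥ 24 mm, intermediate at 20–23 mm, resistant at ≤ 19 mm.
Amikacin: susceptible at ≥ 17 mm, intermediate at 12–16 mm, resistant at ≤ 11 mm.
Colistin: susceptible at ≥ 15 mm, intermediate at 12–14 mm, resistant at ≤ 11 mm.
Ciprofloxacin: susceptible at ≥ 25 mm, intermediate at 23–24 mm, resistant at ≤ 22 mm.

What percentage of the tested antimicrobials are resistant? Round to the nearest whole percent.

Vancomycin 1 μg/mL: ≥ 0.25 μg/mL — R
Aztreonam 2 μg/mL: ≥ 1 μg/mL — R
Piperacillin-tazobactam: 64 μg/mL is ≥ 1 μg/mL → resistant
Nafcillin 23 mm: ≥ 20 mm — Susceptible
Chloramphenicol 1 μg/mL: ≥ 1 μg/mL ⇒ Resistant
Clarithromycin: 0.06 μg/mL is ≤ 0.12 μg/mL — susceptible
Levofloxacin (0.12 μg/mL) ≤ 0.5 μg/mL → Susceptible
Clindamycin (16 μg/mL) ≤ 16 μg/mL → susceptible
Tobramycin (16 μg/mL) ≥ 2 μg/mL ⇒ R
Imipenem: 25 mm is ≥ 24 mm ⇒ S
Resistant: 5/10

50%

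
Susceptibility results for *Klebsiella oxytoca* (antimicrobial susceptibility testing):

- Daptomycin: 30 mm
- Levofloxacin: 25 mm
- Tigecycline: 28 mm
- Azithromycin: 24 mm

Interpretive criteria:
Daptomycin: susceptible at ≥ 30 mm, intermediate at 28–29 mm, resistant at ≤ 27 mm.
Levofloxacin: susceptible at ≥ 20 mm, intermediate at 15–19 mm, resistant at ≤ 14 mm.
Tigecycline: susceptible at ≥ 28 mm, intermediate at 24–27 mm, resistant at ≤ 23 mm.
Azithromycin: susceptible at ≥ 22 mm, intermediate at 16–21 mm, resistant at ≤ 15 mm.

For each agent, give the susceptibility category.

Daptomycin 30 mm: ≥ 30 mm ⇒ susceptible
Levofloxacin 25 mm: ≥ 20 mm → S
Tigecycline 28 mm: ≥ 28 mm → susceptible
Azithromycin 24 mm: ≥ 22 mm ⇒ S

S, S, S, S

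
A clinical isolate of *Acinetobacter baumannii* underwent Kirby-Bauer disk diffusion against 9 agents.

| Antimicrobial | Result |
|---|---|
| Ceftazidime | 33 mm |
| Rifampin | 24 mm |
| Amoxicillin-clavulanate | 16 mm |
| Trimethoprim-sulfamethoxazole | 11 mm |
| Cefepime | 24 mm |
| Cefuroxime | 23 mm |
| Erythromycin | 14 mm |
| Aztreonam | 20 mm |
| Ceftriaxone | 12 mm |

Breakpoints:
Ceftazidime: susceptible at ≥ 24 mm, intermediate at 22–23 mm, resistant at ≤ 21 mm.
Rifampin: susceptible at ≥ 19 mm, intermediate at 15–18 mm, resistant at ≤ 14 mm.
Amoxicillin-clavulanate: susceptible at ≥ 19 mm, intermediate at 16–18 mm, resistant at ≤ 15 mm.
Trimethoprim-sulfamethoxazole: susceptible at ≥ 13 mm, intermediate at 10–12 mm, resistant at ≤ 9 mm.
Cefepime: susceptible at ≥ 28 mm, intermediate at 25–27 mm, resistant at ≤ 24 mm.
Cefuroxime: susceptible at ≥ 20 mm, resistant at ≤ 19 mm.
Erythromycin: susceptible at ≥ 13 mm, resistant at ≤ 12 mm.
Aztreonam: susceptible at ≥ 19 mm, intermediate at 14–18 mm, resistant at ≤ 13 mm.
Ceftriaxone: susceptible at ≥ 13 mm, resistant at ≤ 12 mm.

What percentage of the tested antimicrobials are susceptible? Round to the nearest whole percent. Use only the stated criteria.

Ceftazidime (33 mm) ≥ 24 mm — S
Rifampin: 24 mm is ≥ 19 mm → Susceptible
Amoxicillin-clavulanate 16 mm: in 16–18 mm ⇒ I
Trimethoprim-sulfamethoxazole 11 mm: in 10–12 mm — I
Cefepime 24 mm: ≤ 24 mm → Resistant
Cefuroxime (23 mm) ≥ 20 mm → susceptible
Erythromycin: 14 mm is ≥ 13 mm — S
Aztreonam 20 mm: ≥ 19 mm — susceptible
Ceftriaxone (12 mm) ≤ 12 mm ⇒ resistant
Susceptible: 5/9

56%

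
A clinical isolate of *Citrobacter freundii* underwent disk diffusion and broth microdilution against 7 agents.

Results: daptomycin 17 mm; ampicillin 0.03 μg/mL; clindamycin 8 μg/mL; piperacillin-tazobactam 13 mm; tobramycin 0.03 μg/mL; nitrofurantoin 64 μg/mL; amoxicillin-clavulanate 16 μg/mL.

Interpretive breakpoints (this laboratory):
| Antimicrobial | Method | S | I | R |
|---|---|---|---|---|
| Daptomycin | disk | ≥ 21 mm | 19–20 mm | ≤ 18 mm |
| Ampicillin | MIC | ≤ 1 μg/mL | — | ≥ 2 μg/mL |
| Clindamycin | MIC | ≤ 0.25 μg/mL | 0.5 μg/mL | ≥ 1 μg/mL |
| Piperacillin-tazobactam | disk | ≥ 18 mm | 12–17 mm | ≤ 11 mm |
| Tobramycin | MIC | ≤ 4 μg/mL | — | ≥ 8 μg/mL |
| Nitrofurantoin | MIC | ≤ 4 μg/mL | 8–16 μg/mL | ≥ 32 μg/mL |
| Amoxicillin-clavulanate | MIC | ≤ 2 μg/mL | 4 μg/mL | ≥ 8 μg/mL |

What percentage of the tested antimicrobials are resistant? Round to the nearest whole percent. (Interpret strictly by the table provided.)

Daptomycin (17 mm) ≤ 18 mm → resistant
Ampicillin (0.03 μg/mL) ≤ 1 μg/mL ⇒ S
Clindamycin 8 μg/mL: ≥ 1 μg/mL → R
Piperacillin-tazobactam: 13 mm is in 12–17 mm → Intermediate
Tobramycin 0.03 μg/mL: ≤ 4 μg/mL → susceptible
Nitrofurantoin: 64 μg/mL is ≥ 32 μg/mL → R
Amoxicillin-clavulanate (16 μg/mL) ≥ 8 μg/mL → resistant
Resistant: 4/7

57%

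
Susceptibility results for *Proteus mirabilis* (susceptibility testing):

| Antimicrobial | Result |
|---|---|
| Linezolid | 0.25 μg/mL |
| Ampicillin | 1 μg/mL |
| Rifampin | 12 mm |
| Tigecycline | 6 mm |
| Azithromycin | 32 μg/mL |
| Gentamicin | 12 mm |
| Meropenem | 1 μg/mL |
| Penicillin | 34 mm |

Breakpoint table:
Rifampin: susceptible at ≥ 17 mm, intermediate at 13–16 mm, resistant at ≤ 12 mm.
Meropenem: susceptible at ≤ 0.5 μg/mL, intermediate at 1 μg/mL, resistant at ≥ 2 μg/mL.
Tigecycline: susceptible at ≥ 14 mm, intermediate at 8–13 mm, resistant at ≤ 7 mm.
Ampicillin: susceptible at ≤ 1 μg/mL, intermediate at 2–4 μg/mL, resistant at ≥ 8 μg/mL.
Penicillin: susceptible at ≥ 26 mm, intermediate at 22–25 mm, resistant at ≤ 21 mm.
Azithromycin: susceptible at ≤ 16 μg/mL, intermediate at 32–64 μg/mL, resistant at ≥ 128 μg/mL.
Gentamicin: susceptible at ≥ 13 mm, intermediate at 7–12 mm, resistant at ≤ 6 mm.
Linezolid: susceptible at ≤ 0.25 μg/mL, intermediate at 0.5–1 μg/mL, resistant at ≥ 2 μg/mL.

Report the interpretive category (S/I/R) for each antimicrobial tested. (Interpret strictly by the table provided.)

S, S, R, R, I, I, I, S

Linezolid: 0.25 μg/mL is ≤ 0.25 μg/mL ⇒ S
Ampicillin 1 μg/mL: ≤ 1 μg/mL — susceptible
Rifampin 12 mm: ≤ 12 mm ⇒ R
Tigecycline: 6 mm is ≤ 7 mm ⇒ resistant
Azithromycin: 32 μg/mL is in 32–64 μg/mL ⇒ I
Gentamicin (12 mm) in 7–12 mm — I
Meropenem 1 μg/mL: = 1 μg/mL ⇒ Intermediate
Penicillin: 34 mm is ≥ 26 mm ⇒ susceptible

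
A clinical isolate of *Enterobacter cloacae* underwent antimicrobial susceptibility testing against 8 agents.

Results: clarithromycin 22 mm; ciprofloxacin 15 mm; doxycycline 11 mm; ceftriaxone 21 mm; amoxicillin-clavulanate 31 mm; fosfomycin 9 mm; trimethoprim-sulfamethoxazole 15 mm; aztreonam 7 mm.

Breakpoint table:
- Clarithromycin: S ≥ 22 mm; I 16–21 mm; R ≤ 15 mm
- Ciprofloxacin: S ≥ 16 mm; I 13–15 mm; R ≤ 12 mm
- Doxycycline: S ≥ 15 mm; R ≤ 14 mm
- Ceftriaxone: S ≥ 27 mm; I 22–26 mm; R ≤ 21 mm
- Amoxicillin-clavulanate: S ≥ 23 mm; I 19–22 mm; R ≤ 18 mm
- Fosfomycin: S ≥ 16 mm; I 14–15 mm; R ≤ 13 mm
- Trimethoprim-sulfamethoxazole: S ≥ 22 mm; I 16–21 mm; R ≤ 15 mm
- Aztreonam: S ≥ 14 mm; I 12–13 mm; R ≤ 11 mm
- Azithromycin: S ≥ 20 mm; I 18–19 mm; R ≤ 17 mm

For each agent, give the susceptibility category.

S, I, R, R, S, R, R, R

Clarithromycin 22 mm: ≥ 22 mm — susceptible
Ciprofloxacin 15 mm: in 13–15 mm → intermediate
Doxycycline 11 mm: ≤ 14 mm → resistant
Ceftriaxone (21 mm) ≤ 21 mm ⇒ R
Amoxicillin-clavulanate (31 mm) ≥ 23 mm ⇒ Susceptible
Fosfomycin: 9 mm is ≤ 13 mm ⇒ Resistant
Trimethoprim-sulfamethoxazole 15 mm: ≤ 15 mm → Resistant
Aztreonam: 7 mm is ≤ 11 mm ⇒ Resistant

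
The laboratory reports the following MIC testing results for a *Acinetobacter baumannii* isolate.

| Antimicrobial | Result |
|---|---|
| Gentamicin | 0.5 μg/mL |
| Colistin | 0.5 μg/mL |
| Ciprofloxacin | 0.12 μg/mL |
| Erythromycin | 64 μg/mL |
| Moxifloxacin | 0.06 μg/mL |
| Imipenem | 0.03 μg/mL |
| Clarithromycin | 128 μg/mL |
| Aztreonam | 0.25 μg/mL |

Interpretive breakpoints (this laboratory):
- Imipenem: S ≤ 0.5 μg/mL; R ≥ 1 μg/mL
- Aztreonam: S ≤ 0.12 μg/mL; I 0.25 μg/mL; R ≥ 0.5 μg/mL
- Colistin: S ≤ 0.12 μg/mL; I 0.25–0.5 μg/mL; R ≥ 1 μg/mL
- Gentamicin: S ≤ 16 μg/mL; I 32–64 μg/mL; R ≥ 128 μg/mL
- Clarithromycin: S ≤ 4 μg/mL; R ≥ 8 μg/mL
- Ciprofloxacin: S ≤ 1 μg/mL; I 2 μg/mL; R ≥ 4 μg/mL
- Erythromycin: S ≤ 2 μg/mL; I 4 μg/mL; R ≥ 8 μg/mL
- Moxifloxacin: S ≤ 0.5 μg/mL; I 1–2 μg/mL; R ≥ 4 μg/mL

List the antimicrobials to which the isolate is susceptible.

Gentamicin: 0.5 μg/mL is ≤ 16 μg/mL ⇒ susceptible
Colistin 0.5 μg/mL: in 0.25–0.5 μg/mL ⇒ intermediate
Ciprofloxacin (0.12 μg/mL) ≤ 1 μg/mL ⇒ Susceptible
Erythromycin (64 μg/mL) ≥ 8 μg/mL ⇒ Resistant
Moxifloxacin 0.06 μg/mL: ≤ 0.5 μg/mL → susceptible
Imipenem: 0.03 μg/mL is ≤ 0.5 μg/mL ⇒ Susceptible
Clarithromycin (128 μg/mL) ≥ 8 μg/mL ⇒ R
Aztreonam 0.25 μg/mL: = 0.25 μg/mL → intermediate

gentamicin, ciprofloxacin, moxifloxacin, imipenem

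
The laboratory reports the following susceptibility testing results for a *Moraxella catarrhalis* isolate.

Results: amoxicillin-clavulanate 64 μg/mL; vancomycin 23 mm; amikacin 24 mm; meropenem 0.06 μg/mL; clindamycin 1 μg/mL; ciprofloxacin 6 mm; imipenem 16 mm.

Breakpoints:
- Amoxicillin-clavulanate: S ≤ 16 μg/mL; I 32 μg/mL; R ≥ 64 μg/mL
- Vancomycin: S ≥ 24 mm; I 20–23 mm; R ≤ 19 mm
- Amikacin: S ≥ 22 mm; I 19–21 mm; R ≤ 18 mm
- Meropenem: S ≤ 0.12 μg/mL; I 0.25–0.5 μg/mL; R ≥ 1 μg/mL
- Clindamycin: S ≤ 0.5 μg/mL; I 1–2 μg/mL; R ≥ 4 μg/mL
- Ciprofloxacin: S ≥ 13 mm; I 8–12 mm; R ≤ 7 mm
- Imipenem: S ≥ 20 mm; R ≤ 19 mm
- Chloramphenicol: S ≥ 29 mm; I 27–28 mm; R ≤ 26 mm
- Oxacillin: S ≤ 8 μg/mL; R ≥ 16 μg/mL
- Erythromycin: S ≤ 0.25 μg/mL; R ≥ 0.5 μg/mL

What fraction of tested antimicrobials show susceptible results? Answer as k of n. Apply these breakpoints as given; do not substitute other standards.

2 of 7

Amoxicillin-clavulanate: 64 μg/mL is ≥ 64 μg/mL — resistant
Vancomycin (23 mm) in 20–23 mm → I
Amikacin: 24 mm is ≥ 22 mm → susceptible
Meropenem (0.06 μg/mL) ≤ 0.12 μg/mL — Susceptible
Clindamycin (1 μg/mL) in 1–2 μg/mL → intermediate
Ciprofloxacin (6 mm) ≤ 7 mm ⇒ R
Imipenem 16 mm: ≤ 19 mm → R
Susceptible: 2/7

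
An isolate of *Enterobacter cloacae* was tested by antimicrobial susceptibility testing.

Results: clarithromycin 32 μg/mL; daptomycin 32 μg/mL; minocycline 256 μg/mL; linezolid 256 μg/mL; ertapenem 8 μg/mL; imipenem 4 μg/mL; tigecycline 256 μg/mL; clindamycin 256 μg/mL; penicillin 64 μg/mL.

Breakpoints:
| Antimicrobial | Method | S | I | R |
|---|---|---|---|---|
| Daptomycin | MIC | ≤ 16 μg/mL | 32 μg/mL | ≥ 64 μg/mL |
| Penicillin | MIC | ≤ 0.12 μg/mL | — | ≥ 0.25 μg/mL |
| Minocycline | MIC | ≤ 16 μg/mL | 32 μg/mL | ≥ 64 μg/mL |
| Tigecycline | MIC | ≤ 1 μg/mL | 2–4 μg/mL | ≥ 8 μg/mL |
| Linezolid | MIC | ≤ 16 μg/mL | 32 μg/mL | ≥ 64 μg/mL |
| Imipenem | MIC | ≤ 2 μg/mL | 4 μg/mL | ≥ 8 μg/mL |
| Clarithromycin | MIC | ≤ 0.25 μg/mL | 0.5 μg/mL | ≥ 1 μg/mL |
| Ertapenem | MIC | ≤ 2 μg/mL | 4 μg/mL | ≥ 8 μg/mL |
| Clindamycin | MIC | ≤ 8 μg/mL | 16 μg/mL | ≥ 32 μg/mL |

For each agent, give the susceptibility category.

R, I, R, R, R, I, R, R, R

Clarithromycin 32 μg/mL: ≥ 1 μg/mL ⇒ resistant
Daptomycin 32 μg/mL: = 32 μg/mL → intermediate
Minocycline: 256 μg/mL is ≥ 64 μg/mL ⇒ R
Linezolid 256 μg/mL: ≥ 64 μg/mL — R
Ertapenem (8 μg/mL) ≥ 8 μg/mL — resistant
Imipenem 4 μg/mL: = 4 μg/mL → Intermediate
Tigecycline: 256 μg/mL is ≥ 8 μg/mL — resistant
Clindamycin 256 μg/mL: ≥ 32 μg/mL ⇒ R
Penicillin 64 μg/mL: ≥ 0.25 μg/mL — R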